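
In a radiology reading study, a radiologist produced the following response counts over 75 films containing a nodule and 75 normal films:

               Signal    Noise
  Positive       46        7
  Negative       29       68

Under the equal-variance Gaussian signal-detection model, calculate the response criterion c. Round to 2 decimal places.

H = 46/75 = 0.6133
FA = 7/75 = 0.0933
z(0.6133) = 0.2879, z(0.0933) = -1.3207
c = −½·[z(H) + z(FA)] = −0.5 × (0.2879 + (-1.3207)) = 0.5164
c > 0: the radiologist has a conservative response bias.

c = 0.52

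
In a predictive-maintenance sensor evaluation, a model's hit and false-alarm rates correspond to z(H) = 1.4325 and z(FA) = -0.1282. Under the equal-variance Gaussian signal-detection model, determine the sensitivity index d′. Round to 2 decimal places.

d′ = 1.56

d' = z(H) − z(FA) = 1.4325 − (-0.1282) = 1.5607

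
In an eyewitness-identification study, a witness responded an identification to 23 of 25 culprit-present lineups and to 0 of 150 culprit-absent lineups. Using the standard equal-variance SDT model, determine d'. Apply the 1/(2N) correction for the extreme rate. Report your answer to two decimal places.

The false-alarm rate is 0/150 = 0, so apply the 1/(2N) correction: FA → 1/(2·150) = 0.00333.
z(H) = z(0.92000) = 1.405
z(FA) = z(0.00333) = -2.713
d' = 1.405 − (-2.713) = 4.118

d' = 4.12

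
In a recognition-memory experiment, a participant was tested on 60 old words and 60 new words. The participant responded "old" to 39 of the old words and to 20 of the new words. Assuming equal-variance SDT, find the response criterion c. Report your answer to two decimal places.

H = 39/60 = 0.6500
FA = 20/60 = 0.3333
z(H) = z(0.6500) = 0.3853
z(FA) = z(0.3333) = -0.4308
c = −½·[z(H) + z(FA)] = −0.5 × (0.3853 + (-0.4308)) = 0.02275
c > 0: the participant has a conservative response bias.

c = 0.02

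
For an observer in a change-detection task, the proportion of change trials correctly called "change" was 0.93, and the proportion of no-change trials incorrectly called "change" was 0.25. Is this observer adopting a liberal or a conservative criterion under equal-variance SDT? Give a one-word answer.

liberal

z(H) = 1.476, z(FA) = -0.674
c = −½·(z(H) + z(FA)) = -0.401
c < 0 → liberal criterion (biased toward responding “yes”).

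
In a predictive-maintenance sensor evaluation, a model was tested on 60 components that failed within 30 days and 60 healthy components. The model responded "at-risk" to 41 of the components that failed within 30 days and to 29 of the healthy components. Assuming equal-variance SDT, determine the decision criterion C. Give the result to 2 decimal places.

H = 41/60 = 0.6833
FA = 29/60 = 0.4833
z(H) = 0.4769
z(FA) = -0.0419
c = −½·[z(H) + z(FA)] = −0.5 × (0.4769 + (-0.0419)) = -0.2175

C = -0.22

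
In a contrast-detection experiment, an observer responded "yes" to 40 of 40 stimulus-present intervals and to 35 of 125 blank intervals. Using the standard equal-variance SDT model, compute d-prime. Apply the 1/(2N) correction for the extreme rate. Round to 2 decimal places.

d-prime = 2.82

The hit rate is 40/40 = 1, so apply the 1/(2N) correction: H → 1 − 1/(2·40) = 0.98750.
z(H) = z(0.98750) = 2.241
z(FA) = z(0.28000) = -0.583
d' = 2.241 − (-0.583) = 2.824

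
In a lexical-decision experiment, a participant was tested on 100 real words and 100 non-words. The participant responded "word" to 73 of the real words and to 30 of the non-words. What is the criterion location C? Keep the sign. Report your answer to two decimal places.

C = -0.04

H = 73/100 = 0.7300
FA = 30/100 = 0.3000
Φ⁻¹(H) = Φ⁻¹(0.7300) = 0.6128
Φ⁻¹(FA) = Φ⁻¹(0.3000) = -0.5244
c = −½·[z(H) + z(FA)] = −0.5 × (0.6128 + (-0.5244)) = -0.0442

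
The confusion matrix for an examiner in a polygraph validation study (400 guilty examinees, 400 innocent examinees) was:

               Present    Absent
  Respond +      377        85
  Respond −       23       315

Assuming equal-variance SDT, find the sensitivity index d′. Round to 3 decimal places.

d′ = 2.374

H = 377/400 = 0.9425
FA = 85/400 = 0.2125
Φ⁻¹(H) = Φ⁻¹(0.9425) = 1.5761
Φ⁻¹(FA) = Φ⁻¹(0.2125) = -0.7978
d' = z(H) − z(FA) = 1.5761 − (-0.7978) = 2.3739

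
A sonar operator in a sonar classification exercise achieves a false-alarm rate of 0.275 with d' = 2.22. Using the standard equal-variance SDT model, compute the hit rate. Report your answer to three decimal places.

z(false-alarm rate) = z(0.275) = -0.5978
z(H) = z(FA) + d' = -0.5978 + 2.22 = 1.6222
hit rate = Φ(1.6222) = 0.9476

hit rate = 0.948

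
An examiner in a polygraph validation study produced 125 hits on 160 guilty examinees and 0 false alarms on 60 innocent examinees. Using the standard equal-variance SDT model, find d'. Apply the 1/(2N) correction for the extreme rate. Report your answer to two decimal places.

The false-alarm rate is 0/60 = 0, so apply the 1/(2N) correction: FA → 1/(2·60) = 0.00833.
z(H) = z(0.78125) = 0.776
z(FA) = z(0.00833) = -2.394
d' = 0.776 − (-2.394) = 3.170

d' = 3.17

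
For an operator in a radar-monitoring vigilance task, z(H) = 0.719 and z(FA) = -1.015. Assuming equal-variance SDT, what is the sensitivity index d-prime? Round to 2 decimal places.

d' = z(H) − z(FA) = 0.719 − (-1.015) = 1.734

d-prime = 1.73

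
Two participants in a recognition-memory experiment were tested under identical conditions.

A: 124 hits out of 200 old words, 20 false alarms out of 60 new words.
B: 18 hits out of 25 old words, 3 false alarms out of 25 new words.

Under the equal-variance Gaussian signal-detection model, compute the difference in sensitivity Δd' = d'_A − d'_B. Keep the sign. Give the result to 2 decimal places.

A: z(0.6200) = 0.305, z(0.3333) = -0.431, d' = 0.736
B: z(0.7200) = 0.583, z(0.1200) = -1.175, d' = 1.758
Δd' = d'_A − d'_B = 0.736 − 1.758 = -1.022
B has the higher sensitivity.

Δd' = -1.02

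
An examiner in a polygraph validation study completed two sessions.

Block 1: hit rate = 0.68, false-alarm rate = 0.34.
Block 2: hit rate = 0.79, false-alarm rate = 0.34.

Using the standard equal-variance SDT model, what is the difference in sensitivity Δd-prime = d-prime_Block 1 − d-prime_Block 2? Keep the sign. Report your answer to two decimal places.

Δd-prime = -0.34

Block 1: z(0.68) = 0.468, z(0.34) = -0.412, d' = 0.880
Block 2: z(0.79) = 0.806, z(0.34) = -0.412, d' = 1.218
Δd' = d'_Block 1 − d'_Block 2 = 0.880 − 1.218 = -0.338
Block 2 has the higher sensitivity.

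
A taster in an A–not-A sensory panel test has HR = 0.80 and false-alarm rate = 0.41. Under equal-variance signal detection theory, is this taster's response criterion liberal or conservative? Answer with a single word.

z(H) = 0.842, z(FA) = -0.228
c = −½·(z(H) + z(FA)) = -0.307
c < 0 → liberal criterion (biased toward responding “yes”).

liberal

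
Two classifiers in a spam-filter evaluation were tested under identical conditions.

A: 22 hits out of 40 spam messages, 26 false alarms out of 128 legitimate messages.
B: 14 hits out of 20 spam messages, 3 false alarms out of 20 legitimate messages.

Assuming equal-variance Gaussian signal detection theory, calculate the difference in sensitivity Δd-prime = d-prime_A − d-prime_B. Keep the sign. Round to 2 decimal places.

A: z(0.5500) = 0.126, z(0.2031) = -0.831, d' = 0.957
B: z(0.7000) = 0.524, z(0.1500) = -1.036, d' = 1.560
Δd' = d'_A − d'_B = 0.957 − 1.560 = -0.603
B has the higher sensitivity.

Δd-prime = -0.60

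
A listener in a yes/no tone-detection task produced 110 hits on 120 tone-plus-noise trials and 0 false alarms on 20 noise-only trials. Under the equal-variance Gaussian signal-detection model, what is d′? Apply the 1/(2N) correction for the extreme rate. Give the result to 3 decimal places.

d′ = 3.343

The false-alarm rate is 0/20 = 0, so apply the 1/(2N) correction: FA → 1/(2·20) = 0.02500.
z(H) = z(0.91667) = 1.3830
z(FA) = z(0.02500) = -1.9600
d' = 1.3830 − (-1.9600) = 3.3430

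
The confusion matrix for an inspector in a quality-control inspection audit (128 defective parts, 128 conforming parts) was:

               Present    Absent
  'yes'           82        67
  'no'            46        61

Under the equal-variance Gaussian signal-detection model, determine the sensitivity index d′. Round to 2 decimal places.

H = 82/128 = 0.6406
FA = 67/128 = 0.5234
z(H) = 0.3601
z(FA) = 0.0587
d' = z(H) − z(FA) = 0.3601 − 0.0587 = 0.3014

d′ = 0.30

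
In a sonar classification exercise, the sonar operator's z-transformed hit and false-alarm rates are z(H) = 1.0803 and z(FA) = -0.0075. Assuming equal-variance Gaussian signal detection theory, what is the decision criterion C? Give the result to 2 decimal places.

C = -0.54

c = −½·[z(H) + z(FA)] = −½·(1.0803 + (-0.0075)) = -0.5364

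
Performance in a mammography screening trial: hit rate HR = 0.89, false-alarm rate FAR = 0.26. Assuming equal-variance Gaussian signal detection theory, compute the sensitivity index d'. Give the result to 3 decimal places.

d' = 1.870

Φ⁻¹(H) = Φ⁻¹(0.89) = 1.2265
Φ⁻¹(FA) = Φ⁻¹(0.26) = -0.6433
d' = z(H) − z(FA) = 1.2265 − (-0.6433) = 1.8698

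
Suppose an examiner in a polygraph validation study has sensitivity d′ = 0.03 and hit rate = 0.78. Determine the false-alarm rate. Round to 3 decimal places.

z(hit rate) = z(0.78) = 0.7722
z(FA) = z(H) − d' = 0.7722 − 0.03 = 0.7422
false-alarm rate = Φ(0.7422) = 0.7710

false-alarm rate = 0.771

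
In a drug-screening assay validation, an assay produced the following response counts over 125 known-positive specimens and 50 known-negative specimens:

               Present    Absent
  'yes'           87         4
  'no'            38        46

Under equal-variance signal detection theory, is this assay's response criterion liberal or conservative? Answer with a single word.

conservative

z(H) = 0.513, z(FA) = -1.405
c = −½·(z(H) + z(FA)) = 0.446
c > 0 → conservative criterion (biased toward responding “no”).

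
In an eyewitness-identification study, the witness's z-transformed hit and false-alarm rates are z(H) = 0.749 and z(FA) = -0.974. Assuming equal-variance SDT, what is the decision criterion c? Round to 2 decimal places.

c = −½·[z(H) + z(FA)] = −½·(0.749 + (-0.974)) = 0.1125
c > 0: the witness has a conservative response bias.

c = 0.11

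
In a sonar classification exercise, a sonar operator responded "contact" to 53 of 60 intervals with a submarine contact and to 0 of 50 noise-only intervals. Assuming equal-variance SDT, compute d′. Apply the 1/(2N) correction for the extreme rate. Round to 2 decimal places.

d′ = 3.52

The false-alarm rate is 0/50 = 0, so apply the 1/(2N) correction: FA → 1/(2·50) = 0.01000.
z(H) = z(0.88333) = 1.192
z(FA) = z(0.01000) = -2.326
d' = 1.192 − (-2.326) = 3.518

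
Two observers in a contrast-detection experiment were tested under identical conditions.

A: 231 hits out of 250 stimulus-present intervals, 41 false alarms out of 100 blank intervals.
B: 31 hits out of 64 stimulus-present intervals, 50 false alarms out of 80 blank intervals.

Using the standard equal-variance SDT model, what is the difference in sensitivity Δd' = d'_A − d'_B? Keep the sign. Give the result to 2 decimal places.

Δd' = 2.02

A: z(0.9240) = 1.433, z(0.4100) = -0.228, d' = 1.661
B: z(0.4844) = -0.039, z(0.6250) = 0.319, d' = -0.358
Δd' = d'_A − d'_B = 1.661 − (-0.358) = 2.019
A has the higher sensitivity.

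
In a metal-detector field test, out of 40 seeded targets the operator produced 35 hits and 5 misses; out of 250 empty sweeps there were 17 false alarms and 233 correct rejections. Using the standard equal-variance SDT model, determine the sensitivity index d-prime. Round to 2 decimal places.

H = 35/40 = 0.8750
FA = 17/250 = 0.0680
z(0.8750) = 1.1503, z(0.0680) = -1.4909
d' = z(H) − z(FA) = 1.1503 − (-1.4909) = 2.6412

d-prime = 2.64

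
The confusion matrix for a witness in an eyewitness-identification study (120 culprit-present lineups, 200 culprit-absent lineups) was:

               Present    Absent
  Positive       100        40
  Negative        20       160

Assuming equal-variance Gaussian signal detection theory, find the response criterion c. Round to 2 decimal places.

c = -0.06

H = 100/120 = 0.8333
FA = 40/200 = 0.2000
z(H) = z(0.8333) = 0.967
z(FA) = z(0.2000) = -0.842
c = −½·[z(H) + z(FA)] = −0.5 × (0.967 + (-0.842)) = -0.0625
c < 0: the witness has a liberal response bias.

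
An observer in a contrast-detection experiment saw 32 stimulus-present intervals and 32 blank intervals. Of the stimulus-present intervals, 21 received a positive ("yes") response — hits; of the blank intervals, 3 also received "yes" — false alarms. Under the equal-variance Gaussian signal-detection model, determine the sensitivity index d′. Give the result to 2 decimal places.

d′ = 1.72

H = 21/32 = 0.6562
FA = 3/32 = 0.0938
Φ⁻¹(H) = 0.402
Φ⁻¹(FA) = -1.318
d' = z(H) − z(FA) = 0.402 − (-1.318) = 1.720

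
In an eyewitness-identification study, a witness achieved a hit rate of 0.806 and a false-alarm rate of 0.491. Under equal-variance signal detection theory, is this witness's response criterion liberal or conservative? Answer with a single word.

z(H) = 0.863, z(FA) = -0.023
c = −½·(z(H) + z(FA)) = -0.420
c < 0 → liberal criterion (biased toward responding “yes”).

liberal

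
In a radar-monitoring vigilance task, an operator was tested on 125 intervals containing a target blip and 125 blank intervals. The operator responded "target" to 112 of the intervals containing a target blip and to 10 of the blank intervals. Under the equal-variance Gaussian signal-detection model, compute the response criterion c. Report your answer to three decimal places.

c = 0.073

H = 112/125 = 0.8960
FA = 10/125 = 0.0800
z(H) = z(0.8960) = 1.2591
z(FA) = z(0.0800) = -1.4051
c = −½·[z(H) + z(FA)] = −0.5 × (1.2591 + (-1.4051)) = 0.0730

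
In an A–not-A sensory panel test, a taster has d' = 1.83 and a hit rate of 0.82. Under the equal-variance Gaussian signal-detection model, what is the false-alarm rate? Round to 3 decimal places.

false-alarm rate = 0.180

z(hit rate) = z(0.82) = 0.9154
z(FA) = z(H) − d' = 0.9154 − 1.83 = -0.9146
false-alarm rate = Φ(-0.9146) = 0.1802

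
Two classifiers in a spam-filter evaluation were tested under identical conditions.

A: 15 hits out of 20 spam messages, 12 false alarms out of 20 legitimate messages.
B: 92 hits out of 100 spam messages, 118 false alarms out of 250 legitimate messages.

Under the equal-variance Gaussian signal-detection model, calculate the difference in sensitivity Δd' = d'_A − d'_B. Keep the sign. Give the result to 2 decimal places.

Δd' = -1.05

A: z(0.7500) = 0.674, z(0.6000) = 0.253, d' = 0.421
B: z(0.9200) = 1.405, z(0.4720) = -0.070, d' = 1.475
Δd' = d'_A − d'_B = 0.421 − 1.475 = -1.054
B has the higher sensitivity.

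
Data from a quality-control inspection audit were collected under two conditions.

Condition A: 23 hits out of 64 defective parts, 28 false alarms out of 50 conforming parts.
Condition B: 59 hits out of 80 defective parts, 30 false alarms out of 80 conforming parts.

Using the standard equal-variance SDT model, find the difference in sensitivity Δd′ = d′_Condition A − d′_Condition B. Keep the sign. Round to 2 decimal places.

Condition A: z(0.3594) = -0.360, z(0.5600) = 0.151, d' = -0.511
Condition B: z(0.7375) = 0.636, z(0.3750) = -0.319, d' = 0.955
Δd' = d'_Condition A − d'_Condition B = -0.511 − 0.955 = -1.466
Condition B has the higher sensitivity.

Δd′ = -1.47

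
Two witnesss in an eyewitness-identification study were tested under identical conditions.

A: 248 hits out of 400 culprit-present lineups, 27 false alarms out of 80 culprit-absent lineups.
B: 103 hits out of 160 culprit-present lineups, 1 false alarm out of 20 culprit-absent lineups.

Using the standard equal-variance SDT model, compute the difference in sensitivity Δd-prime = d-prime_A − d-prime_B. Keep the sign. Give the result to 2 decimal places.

Δd-prime = -1.29

A: z(0.6200) = 0.305, z(0.3375) = -0.419, d' = 0.724
B: z(0.6438) = 0.369, z(0.0500) = -1.645, d' = 2.014
Δd' = d'_A − d'_B = 0.724 − 2.014 = -1.290
B has the higher sensitivity.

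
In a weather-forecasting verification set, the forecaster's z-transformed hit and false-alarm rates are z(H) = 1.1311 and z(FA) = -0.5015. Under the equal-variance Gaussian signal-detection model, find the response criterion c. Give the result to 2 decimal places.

c = -0.31

c = −½·[z(H) + z(FA)] = −½·(1.1311 + (-0.5015)) = -0.3148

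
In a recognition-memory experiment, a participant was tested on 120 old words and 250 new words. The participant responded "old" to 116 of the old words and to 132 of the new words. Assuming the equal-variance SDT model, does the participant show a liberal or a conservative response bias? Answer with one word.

z(H) = 1.834, z(FA) = 0.070
c = −½·(z(H) + z(FA)) = -0.952
c < 0 → liberal criterion (biased toward responding “yes”).

liberal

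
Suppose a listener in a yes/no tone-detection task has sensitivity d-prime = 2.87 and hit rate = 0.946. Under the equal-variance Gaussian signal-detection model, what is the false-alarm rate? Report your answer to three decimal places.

z(hit rate) = z(0.946) = 1.6072
z(FA) = z(H) − d' = 1.6072 − 2.87 = -1.2628
false-alarm rate = Φ(-1.2628) = 0.1033

false-alarm rate = 0.103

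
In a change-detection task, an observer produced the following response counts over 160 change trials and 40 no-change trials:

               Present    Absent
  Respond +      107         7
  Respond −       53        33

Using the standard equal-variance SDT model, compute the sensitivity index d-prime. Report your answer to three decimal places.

H = 107/160 = 0.6687
FA = 7/40 = 0.1750
z(H) = 0.4363
z(FA) = -0.9346
d' = z(H) − z(FA) = 0.4363 − (-0.9346) = 1.3709

d-prime = 1.371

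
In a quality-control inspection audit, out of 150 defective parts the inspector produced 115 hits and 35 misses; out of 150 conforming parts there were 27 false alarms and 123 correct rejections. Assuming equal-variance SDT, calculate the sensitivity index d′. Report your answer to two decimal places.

H = 115/150 = 0.7667
FA = 27/150 = 0.1800
z(0.7667) = 0.7280, z(0.1800) = -0.9154
d' = z(H) − z(FA) = 0.7280 − (-0.9154) = 1.6434

d′ = 1.64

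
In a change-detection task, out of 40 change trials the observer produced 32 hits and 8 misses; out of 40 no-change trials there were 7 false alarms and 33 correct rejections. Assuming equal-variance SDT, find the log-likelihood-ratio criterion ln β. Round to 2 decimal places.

ln β = 0.08

H = 32/40 = 0.8000
FA = 7/40 = 0.1750
Φ⁻¹(H) = Φ⁻¹(0.8000) = 0.842
Φ⁻¹(FA) = Φ⁻¹(0.1750) = -0.935
ln β = −½·[z(H)² − z(FA)²] = −0.5 × (0.709 − 0.874) = 0.0825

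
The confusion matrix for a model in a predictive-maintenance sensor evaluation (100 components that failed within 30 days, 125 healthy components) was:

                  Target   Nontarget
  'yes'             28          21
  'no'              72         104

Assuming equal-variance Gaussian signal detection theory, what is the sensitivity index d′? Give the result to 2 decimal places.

d′ = 0.38

H = 28/100 = 0.2800
FA = 21/125 = 0.1680
z(0.2800) = -0.5828, z(0.1680) = -0.9621
d' = z(H) − z(FA) = -0.5828 − (-0.9621) = 0.3793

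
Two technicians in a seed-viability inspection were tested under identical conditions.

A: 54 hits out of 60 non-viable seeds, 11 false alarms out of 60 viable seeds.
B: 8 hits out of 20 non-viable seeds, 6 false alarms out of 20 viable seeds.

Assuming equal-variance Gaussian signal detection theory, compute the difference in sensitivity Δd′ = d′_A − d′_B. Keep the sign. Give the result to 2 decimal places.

Δd′ = 1.91

A: z(0.9000) = 1.282, z(0.1833) = -0.903, d' = 2.185
B: z(0.4000) = -0.253, z(0.3000) = -0.524, d' = 0.271
Δd' = d'_A − d'_B = 2.185 − 0.271 = 1.914
A has the higher sensitivity.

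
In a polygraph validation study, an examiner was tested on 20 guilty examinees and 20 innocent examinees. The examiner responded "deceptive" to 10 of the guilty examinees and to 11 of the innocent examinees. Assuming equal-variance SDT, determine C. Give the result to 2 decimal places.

C = -0.06

H = 10/20 = 0.5000
FA = 11/20 = 0.5500
z(H) = 0.000
z(FA) = 0.126
c = −½·[z(H) + z(FA)] = −0.5 × (0.000 + 0.126) = -0.063
c < 0: the examiner has a liberal response bias.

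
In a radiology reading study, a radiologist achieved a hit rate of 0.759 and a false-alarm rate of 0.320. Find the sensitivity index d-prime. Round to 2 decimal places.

z(0.759) = 0.7031, z(0.320) = -0.4677
d' = z(H) − z(FA) = 0.7031 − (-0.4677) = 1.1708

d-prime = 1.17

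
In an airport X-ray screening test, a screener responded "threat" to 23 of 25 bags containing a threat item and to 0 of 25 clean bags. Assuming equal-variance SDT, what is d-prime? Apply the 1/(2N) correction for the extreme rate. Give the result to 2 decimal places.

d-prime = 3.46

The false-alarm rate is 0/25 = 0, so apply the 1/(2N) correction: FA → 1/(2·25) = 0.02000.
z(H) = z(0.92000) = 1.405
z(FA) = z(0.02000) = -2.054
d' = 1.405 − (-2.054) = 3.459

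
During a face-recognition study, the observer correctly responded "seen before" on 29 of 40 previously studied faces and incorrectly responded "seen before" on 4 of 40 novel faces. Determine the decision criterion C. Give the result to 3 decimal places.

C = 0.342

H = 29/40 = 0.7250
FA = 4/40 = 0.1000
Φ⁻¹(0.7250) = 0.5978, Φ⁻¹(0.1000) = -1.2816
c = −½·[z(H) + z(FA)] = −0.5 × (0.5978 + (-1.2816)) = 0.3419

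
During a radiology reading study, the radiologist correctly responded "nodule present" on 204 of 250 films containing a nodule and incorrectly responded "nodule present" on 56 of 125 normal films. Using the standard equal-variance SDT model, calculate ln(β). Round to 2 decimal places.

H = 204/250 = 0.8160
FA = 56/125 = 0.4480
z(H) = 0.900
z(FA) = -0.131
ln β = −½·[z(H)² − z(FA)²] = −0.5 × (0.810 − 0.017) = -0.3965

ln β = -0.40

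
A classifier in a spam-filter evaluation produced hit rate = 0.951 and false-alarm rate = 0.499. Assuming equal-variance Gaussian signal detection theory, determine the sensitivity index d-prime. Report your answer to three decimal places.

d-prime = 1.657

Φ⁻¹(H) = Φ⁻¹(0.951) = 1.6546
Φ⁻¹(FA) = Φ⁻¹(0.499) = -0.0025
d' = z(H) − z(FA) = 1.6546 − (-0.0025) = 1.6571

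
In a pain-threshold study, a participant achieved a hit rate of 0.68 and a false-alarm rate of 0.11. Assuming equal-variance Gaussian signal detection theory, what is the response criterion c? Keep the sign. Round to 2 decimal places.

z(H) = z(0.68) = 0.468
z(FA) = z(0.11) = -1.227
c = −½·[z(H) + z(FA)] = −0.5 × (0.468 + (-1.227)) = 0.3795

c = 0.38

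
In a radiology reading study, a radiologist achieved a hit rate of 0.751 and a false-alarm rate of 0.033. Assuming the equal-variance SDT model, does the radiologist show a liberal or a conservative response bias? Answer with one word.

z(H) = 0.678, z(FA) = -1.838
c = −½·(z(H) + z(FA)) = 0.580
c > 0 → conservative criterion (biased toward responding “no”).

conservative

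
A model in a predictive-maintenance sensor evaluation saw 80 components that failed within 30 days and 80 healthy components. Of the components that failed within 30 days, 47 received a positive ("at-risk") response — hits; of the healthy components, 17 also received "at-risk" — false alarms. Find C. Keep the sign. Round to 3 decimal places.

C = 0.288

H = 47/80 = 0.5875
FA = 17/80 = 0.2125
z(0.5875) = 0.2211, z(0.2125) = -0.7978
c = −½·[z(H) + z(FA)] = −0.5 × (0.2211 + (-0.7978)) = 0.28835
c > 0: the model has a conservative response bias.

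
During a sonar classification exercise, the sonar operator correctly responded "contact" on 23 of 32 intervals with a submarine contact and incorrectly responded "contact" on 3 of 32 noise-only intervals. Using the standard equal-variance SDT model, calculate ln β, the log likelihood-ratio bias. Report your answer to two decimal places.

ln β = 0.70

H = 23/32 = 0.7188
FA = 3/32 = 0.0938
Φ⁻¹(H) = Φ⁻¹(0.7188) = 0.579
Φ⁻¹(FA) = Φ⁻¹(0.0938) = -1.318
ln β = −½·[z(H)² − z(FA)²] = −0.5 × (0.335 − 1.737) = 0.701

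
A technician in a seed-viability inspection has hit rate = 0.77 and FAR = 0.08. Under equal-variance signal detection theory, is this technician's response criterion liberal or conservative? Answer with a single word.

z(H) = 0.739, z(FA) = -1.405
c = −½·(z(H) + z(FA)) = 0.333
c > 0 → conservative criterion (biased toward responding “no”).

conservative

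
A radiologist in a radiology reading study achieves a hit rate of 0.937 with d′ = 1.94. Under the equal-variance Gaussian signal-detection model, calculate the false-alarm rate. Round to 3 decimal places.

z(hit rate) = z(0.937) = 1.5301
z(FA) = z(H) − d' = 1.5301 − 1.94 = -0.4099
false-alarm rate = Φ(-0.4099) = 0.3409

false-alarm rate = 0.341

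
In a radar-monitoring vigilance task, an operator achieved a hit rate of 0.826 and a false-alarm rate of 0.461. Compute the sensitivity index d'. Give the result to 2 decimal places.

d' = 1.04

z(H) = z(0.826) = 0.938
z(FA) = z(0.461) = -0.098
d' = z(H) − z(FA) = 0.938 − (-0.098) = 1.036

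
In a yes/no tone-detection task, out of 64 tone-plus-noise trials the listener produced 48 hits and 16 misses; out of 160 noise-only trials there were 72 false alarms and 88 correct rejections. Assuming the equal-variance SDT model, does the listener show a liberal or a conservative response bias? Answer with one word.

z(H) = 0.674, z(FA) = -0.126
c = −½·(z(H) + z(FA)) = -0.274
c < 0 → liberal criterion (biased toward responding “yes”).

liberal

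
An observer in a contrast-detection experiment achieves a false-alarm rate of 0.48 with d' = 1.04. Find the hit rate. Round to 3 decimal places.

hit rate = 0.839

z(false-alarm rate) = z(0.48) = -0.0502
z(H) = z(FA) + d' = -0.0502 + 1.04 = 0.9898
hit rate = Φ(0.9898) = 0.8389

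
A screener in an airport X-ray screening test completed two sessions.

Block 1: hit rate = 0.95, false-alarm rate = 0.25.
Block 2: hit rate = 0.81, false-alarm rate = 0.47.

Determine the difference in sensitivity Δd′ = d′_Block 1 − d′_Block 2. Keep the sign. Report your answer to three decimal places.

Block 1: z(0.95) = 1.6449, z(0.25) = -0.6745, d' = 2.3194
Block 2: z(0.81) = 0.8779, z(0.47) = -0.0753, d' = 0.9532
Δd' = d'_Block 1 − d'_Block 2 = 2.3194 − 0.9532 = 1.3662
Block 1 has the higher sensitivity.

Δd′ = 1.366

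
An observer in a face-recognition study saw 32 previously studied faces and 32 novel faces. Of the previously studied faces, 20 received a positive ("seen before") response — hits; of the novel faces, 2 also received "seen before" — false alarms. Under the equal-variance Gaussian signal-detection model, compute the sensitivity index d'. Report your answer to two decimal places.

H = 20/32 = 0.6250
FA = 2/32 = 0.0625
z(0.6250) = 0.3186, z(0.0625) = -1.5341
d' = z(H) − z(FA) = 0.3186 − (-1.5341) = 1.8527

d' = 1.85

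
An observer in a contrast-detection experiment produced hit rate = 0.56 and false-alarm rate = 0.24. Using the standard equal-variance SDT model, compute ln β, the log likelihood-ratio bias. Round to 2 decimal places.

Φ⁻¹(H) = 0.151
Φ⁻¹(FA) = -0.706
ln β = −½·[z(H)² − z(FA)²] = −0.5 × (0.023 − 0.498) = 0.2375

ln β = 0.24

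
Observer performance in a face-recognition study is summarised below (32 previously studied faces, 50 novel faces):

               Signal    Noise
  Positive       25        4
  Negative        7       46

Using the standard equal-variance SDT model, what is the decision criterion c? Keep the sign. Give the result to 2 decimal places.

c = 0.31

H = 25/32 = 0.7812
FA = 4/50 = 0.0800
z(H) = 0.7763
z(FA) = -1.4051
c = −½·[z(H) + z(FA)] = −0.5 × (0.7763 + (-1.4051)) = 0.3144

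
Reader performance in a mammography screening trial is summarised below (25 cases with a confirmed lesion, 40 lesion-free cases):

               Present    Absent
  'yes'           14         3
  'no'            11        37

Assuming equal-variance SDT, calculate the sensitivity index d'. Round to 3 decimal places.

d' = 1.591

H = 14/25 = 0.5600
FA = 3/40 = 0.0750
Φ⁻¹(H) = 0.1510
Φ⁻¹(FA) = -1.4395
d' = z(H) − z(FA) = 0.1510 − (-1.4395) = 1.5905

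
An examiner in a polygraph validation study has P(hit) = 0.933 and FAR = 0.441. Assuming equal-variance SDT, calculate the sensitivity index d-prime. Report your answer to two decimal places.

z(H) = z(0.933) = 1.4985
z(FA) = z(0.441) = -0.1484
d' = z(H) − z(FA) = 1.4985 − (-0.1484) = 1.6469

d-prime = 1.65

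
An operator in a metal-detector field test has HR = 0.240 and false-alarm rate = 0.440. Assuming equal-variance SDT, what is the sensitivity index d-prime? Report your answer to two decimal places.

z(0.240) = -0.706, z(0.440) = -0.151
d' = z(H) − z(FA) = -0.706 − (-0.151) = -0.555

d-prime = -0.56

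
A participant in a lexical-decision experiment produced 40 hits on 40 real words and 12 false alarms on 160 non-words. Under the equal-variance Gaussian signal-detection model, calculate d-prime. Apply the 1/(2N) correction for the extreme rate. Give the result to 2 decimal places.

The hit rate is 40/40 = 1, so apply the 1/(2N) correction: H → 1 − 1/(2·40) = 0.98750.
z(H) = z(0.98750) = 2.241
z(FA) = z(0.07500) = -1.440
d' = 2.241 − (-1.440) = 3.681

d-prime = 3.68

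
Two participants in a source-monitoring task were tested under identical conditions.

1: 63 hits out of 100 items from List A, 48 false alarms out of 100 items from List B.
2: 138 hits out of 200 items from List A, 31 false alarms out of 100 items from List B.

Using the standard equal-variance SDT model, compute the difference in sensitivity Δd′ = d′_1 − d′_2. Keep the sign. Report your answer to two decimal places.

Δd′ = -0.61

1: z(0.6300) = 0.332, z(0.4800) = -0.050, d' = 0.382
2: z(0.6900) = 0.496, z(0.3100) = -0.496, d' = 0.992
Δd' = d'_1 − d'_2 = 0.382 − 0.992 = -0.610
2 has the higher sensitivity.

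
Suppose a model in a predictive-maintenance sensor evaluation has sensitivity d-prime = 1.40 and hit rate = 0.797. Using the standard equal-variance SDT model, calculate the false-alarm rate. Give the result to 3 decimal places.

z(hit rate) = z(0.797) = 0.8310
z(FA) = z(H) − d' = 0.8310 − 1.40 = -0.5690
false-alarm rate = Φ(-0.5690) = 0.2847

false-alarm rate = 0.285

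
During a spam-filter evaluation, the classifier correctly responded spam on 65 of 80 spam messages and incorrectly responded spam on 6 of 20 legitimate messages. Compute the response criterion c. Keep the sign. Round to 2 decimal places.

H = 65/80 = 0.8125
FA = 6/20 = 0.3000
z(H) = z(0.8125) = 0.887
z(FA) = z(0.3000) = -0.524
c = −½·[z(H) + z(FA)] = −0.5 × (0.887 + (-0.524)) = -0.1815
c < 0: the classifier has a liberal response bias.

c = -0.18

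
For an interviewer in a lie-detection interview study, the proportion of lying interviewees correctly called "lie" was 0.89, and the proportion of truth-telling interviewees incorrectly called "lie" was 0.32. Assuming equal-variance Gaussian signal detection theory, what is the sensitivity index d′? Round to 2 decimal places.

d′ = 1.69

z(H) = z(0.89) = 1.2265
z(FA) = z(0.32) = -0.4677
d' = z(H) − z(FA) = 1.2265 − (-0.4677) = 1.6942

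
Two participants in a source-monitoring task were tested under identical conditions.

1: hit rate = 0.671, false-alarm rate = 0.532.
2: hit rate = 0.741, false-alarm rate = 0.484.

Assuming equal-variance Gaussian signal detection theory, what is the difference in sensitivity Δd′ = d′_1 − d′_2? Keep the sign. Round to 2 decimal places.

1: z(0.671) = 0.443, z(0.532) = 0.080, d' = 0.363
2: z(0.741) = 0.646, z(0.484) = -0.040, d' = 0.686
Δd' = d'_1 − d'_2 = 0.363 − 0.686 = -0.323
2 has the higher sensitivity.

Δd′ = -0.32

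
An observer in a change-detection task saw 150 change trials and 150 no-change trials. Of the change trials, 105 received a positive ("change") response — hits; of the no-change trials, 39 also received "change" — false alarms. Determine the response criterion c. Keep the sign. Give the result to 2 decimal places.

H = 105/150 = 0.7000
FA = 39/150 = 0.2600
z(H) = 0.524
z(FA) = -0.643
c = −½·[z(H) + z(FA)] = −0.5 × (0.524 + (-0.643)) = 0.0595
c > 0: the observer has a conservative response bias.

c = 0.06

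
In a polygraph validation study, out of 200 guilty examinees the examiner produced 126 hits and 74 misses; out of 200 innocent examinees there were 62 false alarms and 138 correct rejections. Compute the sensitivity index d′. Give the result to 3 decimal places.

d′ = 0.828

H = 126/200 = 0.6300
FA = 62/200 = 0.3100
Φ⁻¹(H) = 0.3319
Φ⁻¹(FA) = -0.4959
d' = z(H) − z(FA) = 0.3319 − (-0.4959) = 0.8278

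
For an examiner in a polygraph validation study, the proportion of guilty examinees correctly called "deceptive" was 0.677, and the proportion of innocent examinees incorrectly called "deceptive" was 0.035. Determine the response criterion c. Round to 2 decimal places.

Φ⁻¹(H) = Φ⁻¹(0.677) = 0.459
Φ⁻¹(FA) = Φ⁻¹(0.035) = -1.812
c = −½·[z(H) + z(FA)] = −0.5 × (0.459 + (-1.812)) = 0.6765

c = 0.68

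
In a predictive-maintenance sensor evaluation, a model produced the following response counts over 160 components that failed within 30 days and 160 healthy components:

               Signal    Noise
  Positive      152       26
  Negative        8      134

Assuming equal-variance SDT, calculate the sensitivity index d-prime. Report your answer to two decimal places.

d-prime = 2.63

H = 152/160 = 0.9500
FA = 26/160 = 0.1625
Φ⁻¹(0.9500) = 1.645, Φ⁻¹(0.1625) = -0.984
d' = z(H) − z(FA) = 1.645 − (-0.984) = 2.629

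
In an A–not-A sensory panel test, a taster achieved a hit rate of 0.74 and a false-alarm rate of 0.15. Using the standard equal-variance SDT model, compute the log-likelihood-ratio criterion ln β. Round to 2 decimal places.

Φ⁻¹(H) = 0.643
Φ⁻¹(FA) = -1.036
ln β = −½·[z(H)² − z(FA)²] = −0.5 × (0.413 − 1.073) = 0.330

ln β = 0.33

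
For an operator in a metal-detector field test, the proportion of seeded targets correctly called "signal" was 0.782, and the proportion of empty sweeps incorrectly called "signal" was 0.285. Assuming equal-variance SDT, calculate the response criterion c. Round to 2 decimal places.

z(0.782) = 0.7790, z(0.285) = -0.5681
c = −½·[z(H) + z(FA)] = −0.5 × (0.7790 + (-0.5681)) = -0.10545

c = -0.11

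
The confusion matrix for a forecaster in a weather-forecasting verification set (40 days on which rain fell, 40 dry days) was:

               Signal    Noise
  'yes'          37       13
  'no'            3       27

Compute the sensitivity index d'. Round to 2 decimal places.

d' = 1.89

H = 37/40 = 0.9250
FA = 13/40 = 0.3250
Φ⁻¹(H) = 1.440
Φ⁻¹(FA) = -0.454
d' = z(H) − z(FA) = 1.440 − (-0.454) = 1.894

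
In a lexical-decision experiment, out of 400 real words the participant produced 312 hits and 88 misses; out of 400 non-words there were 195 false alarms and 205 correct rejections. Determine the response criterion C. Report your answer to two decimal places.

C = -0.37

H = 312/400 = 0.7800
FA = 195/400 = 0.4875
z(H) = z(0.7800) = 0.7722
z(FA) = z(0.4875) = -0.0313
c = −½·[z(H) + z(FA)] = −0.5 × (0.7722 + (-0.0313)) = -0.37045
c < 0: the participant has a liberal response bias.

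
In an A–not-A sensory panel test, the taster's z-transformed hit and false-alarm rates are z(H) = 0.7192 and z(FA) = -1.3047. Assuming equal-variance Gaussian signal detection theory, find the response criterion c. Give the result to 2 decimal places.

c = 0.29

c = −½·[z(H) + z(FA)] = −½·(0.7192 + (-1.3047)) = 0.29275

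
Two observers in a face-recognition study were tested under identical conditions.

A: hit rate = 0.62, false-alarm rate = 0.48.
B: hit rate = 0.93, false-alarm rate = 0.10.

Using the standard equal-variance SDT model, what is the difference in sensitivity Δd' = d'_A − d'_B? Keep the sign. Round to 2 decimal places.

A: z(0.62) = 0.305, z(0.48) = -0.050, d' = 0.355
B: z(0.93) = 1.476, z(0.10) = -1.282, d' = 2.758
Δd' = d'_A − d'_B = 0.355 − 2.758 = -2.403
B has the higher sensitivity.

Δd' = -2.40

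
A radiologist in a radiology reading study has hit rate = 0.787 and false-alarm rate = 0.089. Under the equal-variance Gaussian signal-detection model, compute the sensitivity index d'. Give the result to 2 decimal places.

z(H) = 0.7961
z(FA) = -1.3469
d' = z(H) − z(FA) = 0.7961 − (-1.3469) = 2.1430

d' = 2.14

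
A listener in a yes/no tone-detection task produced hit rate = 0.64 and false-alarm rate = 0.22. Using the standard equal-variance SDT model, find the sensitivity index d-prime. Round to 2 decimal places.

d-prime = 1.13

Φ⁻¹(0.64) = 0.358, Φ⁻¹(0.22) = -0.772
d' = z(H) − z(FA) = 0.358 − (-0.772) = 1.130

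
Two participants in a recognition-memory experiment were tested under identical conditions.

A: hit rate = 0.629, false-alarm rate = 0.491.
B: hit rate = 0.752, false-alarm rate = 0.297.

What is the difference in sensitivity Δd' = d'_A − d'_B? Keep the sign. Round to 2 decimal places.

Δd' = -0.86

A: z(0.629) = 0.329, z(0.491) = -0.023, d' = 0.352
B: z(0.752) = 0.681, z(0.297) = -0.533, d' = 1.214
Δd' = d'_A − d'_B = 0.352 − 1.214 = -0.862
B has the higher sensitivity.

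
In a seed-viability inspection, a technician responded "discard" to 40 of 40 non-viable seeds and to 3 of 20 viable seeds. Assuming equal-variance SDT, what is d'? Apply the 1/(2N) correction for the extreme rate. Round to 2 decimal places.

The hit rate is 40/40 = 1, so apply the 1/(2N) correction: H → 1 − 1/(2·40) = 0.98750.
z(H) = z(0.98750) = 2.241
z(FA) = z(0.15000) = -1.036
d' = 2.241 − (-1.036) = 3.277

d' = 3.28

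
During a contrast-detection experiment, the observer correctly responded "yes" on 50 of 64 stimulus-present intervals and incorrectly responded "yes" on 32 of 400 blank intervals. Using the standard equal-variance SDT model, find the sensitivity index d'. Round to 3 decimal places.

d' = 2.181

H = 50/64 = 0.7812
FA = 32/400 = 0.0800
z(H) = 0.7763
z(FA) = -1.4051
d' = z(H) − z(FA) = 0.7763 − (-1.4051) = 2.1814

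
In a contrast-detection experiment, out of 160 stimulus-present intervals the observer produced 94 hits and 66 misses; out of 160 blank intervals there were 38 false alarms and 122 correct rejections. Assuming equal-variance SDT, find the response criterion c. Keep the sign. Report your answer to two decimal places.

c = 0.25

H = 94/160 = 0.5875
FA = 38/160 = 0.2375
z(0.5875) = 0.2211, z(0.2375) = -0.7144
c = −½·[z(H) + z(FA)] = −0.5 × (0.2211 + (-0.7144)) = 0.24665
c > 0: the observer has a conservative response bias.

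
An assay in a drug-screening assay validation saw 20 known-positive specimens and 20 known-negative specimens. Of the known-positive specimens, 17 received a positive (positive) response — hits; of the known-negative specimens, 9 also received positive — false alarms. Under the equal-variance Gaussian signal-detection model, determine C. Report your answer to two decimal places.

C = -0.46

H = 17/20 = 0.8500
FA = 9/20 = 0.4500
z(H) = 1.036
z(FA) = -0.126
c = −½·[z(H) + z(FA)] = −0.5 × (1.036 + (-0.126)) = -0.455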